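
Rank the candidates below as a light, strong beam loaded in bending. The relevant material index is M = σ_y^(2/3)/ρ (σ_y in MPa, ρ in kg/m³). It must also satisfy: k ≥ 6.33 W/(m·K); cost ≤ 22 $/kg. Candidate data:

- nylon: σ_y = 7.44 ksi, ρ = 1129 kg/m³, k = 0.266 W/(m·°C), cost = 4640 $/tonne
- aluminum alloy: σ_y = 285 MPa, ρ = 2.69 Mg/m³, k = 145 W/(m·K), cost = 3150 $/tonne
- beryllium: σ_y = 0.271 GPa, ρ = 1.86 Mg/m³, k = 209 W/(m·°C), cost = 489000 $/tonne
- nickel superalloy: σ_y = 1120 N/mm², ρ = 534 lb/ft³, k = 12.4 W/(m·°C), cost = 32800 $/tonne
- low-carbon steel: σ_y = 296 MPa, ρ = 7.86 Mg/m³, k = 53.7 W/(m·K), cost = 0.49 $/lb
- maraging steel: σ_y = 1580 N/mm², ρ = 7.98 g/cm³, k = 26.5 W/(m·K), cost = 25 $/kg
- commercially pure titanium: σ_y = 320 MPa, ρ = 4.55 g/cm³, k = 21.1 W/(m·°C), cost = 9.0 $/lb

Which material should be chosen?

Screen on constraints: k ≥ 6.33 W/(m·K); cost ≤ 22 $/kg. Survivors: aluminum alloy, low-carbon steel, commercially pure titanium.
Normalizing units and computing the index:
  aluminum alloy: σ_y = 285.0 MPa, ρ = 2690 kg/m³
  low-carbon steel: σ_y = 296.0 MPa, ρ = 7860 kg/m³
  commercially pure titanium: σ_y = 320.0 MPa, ρ = 4550 kg/m³
  aluminum alloy: M = 16.1×10⁻³
  commercially pure titanium: M = 10.3×10⁻³
  low-carbon steel: M = 5.65×10⁻³
The maximum is for aluminum alloy.

aluminum alloy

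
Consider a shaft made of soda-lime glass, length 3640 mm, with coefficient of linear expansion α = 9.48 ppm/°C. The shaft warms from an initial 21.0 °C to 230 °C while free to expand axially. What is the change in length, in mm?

ΔT = 230 − 21.0 = 209.0 K.
ΔL = α·L₀·ΔT = 9.48×10⁻⁶ × 3640 mm × 209.0 K = 7.21 mm.

7.21 mm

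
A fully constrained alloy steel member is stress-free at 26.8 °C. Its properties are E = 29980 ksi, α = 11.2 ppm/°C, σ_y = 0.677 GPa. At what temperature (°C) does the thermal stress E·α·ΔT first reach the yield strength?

319 °C

E = 29980 ksi = 206.7 GPa.
σ_y = 0.677 GPa = 677.0 MPa.
E·α·ΔT = 677.0 MPa ⇒ ΔT = 677.0 / (206.7×10³ × 11.2×10⁻⁶) = 292.4 K.
T = 26.8 + 292.4 = 319.2 °C.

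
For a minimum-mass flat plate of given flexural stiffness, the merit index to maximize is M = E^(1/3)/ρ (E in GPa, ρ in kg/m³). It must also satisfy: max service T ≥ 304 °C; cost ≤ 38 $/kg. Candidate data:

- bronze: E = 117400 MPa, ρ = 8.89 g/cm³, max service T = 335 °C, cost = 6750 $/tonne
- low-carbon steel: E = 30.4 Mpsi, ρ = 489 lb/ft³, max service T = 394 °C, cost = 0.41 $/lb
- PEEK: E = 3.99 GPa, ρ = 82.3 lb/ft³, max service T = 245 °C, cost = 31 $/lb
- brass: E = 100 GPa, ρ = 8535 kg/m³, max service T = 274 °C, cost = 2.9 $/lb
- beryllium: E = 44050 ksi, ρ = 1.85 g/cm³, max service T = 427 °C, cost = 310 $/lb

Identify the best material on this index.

Screen on constraints: max service T ≥ 304 °C; cost ≤ 38 $/kg. Survivors: bronze, low-carbon steel.
Normalizing units and computing the index:
  bronze: E = 117.4 GPa, ρ = 8890 kg/m³
  low-carbon steel: E = 209.6 GPa, ρ = 7833 kg/m³
  low-carbon steel: M = 0.758×10⁻³
  bronze: M = 0.551×10⁻³
Low-carbon steel ranks first.

low-carbon steel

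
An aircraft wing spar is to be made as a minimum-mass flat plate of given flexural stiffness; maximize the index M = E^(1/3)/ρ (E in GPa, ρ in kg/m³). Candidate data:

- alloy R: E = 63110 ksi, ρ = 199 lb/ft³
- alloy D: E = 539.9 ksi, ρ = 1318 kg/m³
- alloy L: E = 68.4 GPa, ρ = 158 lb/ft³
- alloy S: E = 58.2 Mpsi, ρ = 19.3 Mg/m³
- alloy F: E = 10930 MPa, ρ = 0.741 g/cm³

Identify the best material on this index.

alloy F

In SI units:
  alloy R: E = 435.1 GPa, ρ = 3188 kg/m³
  alloy D: E = 3.722 GPa, ρ = 1318 kg/m³
  alloy L: E = 68.40 GPa, ρ = 2531 kg/m³
  alloy S: E = 401.3 GPa, ρ = 19300 kg/m³
  alloy F: E = 10.93 GPa, ρ = 741.0 kg/m³
  alloy F: M = 2.99×10⁻³
  alloy R: M = 2.38×10⁻³
  alloy L: M = 1.62×10⁻³
  alloy D: M = 1.18×10⁻³
  alloy S: M = 0.382×10⁻³
The maximum is for alloy F.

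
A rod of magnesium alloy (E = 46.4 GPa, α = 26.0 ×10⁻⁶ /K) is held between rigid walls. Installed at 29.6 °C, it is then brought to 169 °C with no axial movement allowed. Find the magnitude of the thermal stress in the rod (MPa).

ΔT = 139.4 K. Constrained thermal stress σ = E·α·ΔT = 46.40×10³ MPa × 26.0×10⁻⁶ × 139.4 = 168 MPa (compressive).

168 MPa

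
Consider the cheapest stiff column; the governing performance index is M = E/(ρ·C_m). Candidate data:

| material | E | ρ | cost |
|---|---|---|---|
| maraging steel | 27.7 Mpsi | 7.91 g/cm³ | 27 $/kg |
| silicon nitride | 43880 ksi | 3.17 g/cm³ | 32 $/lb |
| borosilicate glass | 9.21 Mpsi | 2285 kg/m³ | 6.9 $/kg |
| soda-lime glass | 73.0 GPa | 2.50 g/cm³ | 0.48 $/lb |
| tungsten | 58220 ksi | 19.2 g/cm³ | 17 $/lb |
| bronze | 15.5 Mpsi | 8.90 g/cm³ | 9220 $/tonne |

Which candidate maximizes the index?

Normalizing units and computing the index:
  maraging steel: E = 191.0 GPa, ρ = 7910 kg/m³, cost = 27.00 $/kg
  silicon nitride: E = 302.5 GPa, ρ = 3170 kg/m³, cost = 70.55 $/kg
  borosilicate glass: E = 63.50 GPa, ρ = 2285 kg/m³, cost = 6.900 $/kg
  soda-lime glass: E = 73.00 GPa, ρ = 2500 kg/m³, cost = 1.058 $/kg
  tungsten: E = 401.4 GPa, ρ = 19200 kg/m³, cost = 37.48 $/kg
  bronze: E = 106.9 GPa, ρ = 8900 kg/m³, cost = 9.220 $/kg
  soda-lime glass: M = 27.6 MN·m per $
  borosilicate glass: M = 4.03 MN·m per $
  silicon nitride: M = 1.35 MN·m per $
  bronze: M = 1.30 MN·m per $
  maraging steel: M = 0.894 MN·m per $
  tungsten: M = 0.558 MN·m per $
The maximum is for soda-lime glass.

soda-lime glass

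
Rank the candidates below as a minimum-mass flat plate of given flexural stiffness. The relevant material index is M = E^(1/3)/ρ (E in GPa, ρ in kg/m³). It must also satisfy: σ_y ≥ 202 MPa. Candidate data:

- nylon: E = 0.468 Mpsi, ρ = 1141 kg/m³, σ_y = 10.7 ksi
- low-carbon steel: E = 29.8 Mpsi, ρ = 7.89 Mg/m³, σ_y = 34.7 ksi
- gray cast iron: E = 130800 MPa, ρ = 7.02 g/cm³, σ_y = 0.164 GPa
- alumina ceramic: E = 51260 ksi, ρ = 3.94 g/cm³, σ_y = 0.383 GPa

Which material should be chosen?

alumina ceramic

Screen on constraints: σ_y ≥ 202 MPa. Survivors: low-carbon steel, alumina ceramic.
Convert each candidate to consistent units, then evaluate M:
  low-carbon steel: E = 205.5 GPa, ρ = 7890 kg/m³
  alumina ceramic: E = 353.4 GPa, ρ = 3940 kg/m³
  alumina ceramic: M = 1.79×10⁻³
  low-carbon steel: M = 0.748×10⁻³
Highest index: alumina ceramic.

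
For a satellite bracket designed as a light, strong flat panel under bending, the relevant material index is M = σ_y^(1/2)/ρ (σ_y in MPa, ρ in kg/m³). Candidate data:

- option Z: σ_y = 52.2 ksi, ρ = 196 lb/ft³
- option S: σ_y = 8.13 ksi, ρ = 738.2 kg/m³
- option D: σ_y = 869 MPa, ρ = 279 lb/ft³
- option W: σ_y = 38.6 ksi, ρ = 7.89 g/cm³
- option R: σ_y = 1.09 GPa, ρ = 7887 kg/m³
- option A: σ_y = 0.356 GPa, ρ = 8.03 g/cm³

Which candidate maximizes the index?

Normalizing units and computing the index:
  option Z: σ_y = 359.9 MPa, ρ = 3140 kg/m³
  option S: σ_y = 56.05 MPa, ρ = 738.2 kg/m³
  option D: σ_y = 869.0 MPa, ρ = 4469 kg/m³
  option W: σ_y = 266.1 MPa, ρ = 7890 kg/m³
  option R: σ_y = 1090 MPa, ρ = 7887 kg/m³
  option A: σ_y = 356.0 MPa, ρ = 8030 kg/m³
  option S: M = 10.1×10⁻³
  option D: M = 6.60×10⁻³
  option Z: M = 6.04×10⁻³
  option R: M = 4.19×10⁻³
  option A: M = 2.35×10⁻³
  option W: M = 2.07×10⁻³
Highest index: option S.

option S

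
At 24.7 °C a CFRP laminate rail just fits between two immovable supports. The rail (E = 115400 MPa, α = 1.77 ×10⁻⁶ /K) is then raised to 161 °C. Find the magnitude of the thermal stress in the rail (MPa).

27.8 MPa

E = 115400 MPa = 115.4 GPa.
ΔT = 136.3 K. Constrained thermal stress σ = E·α·ΔT = 115.4×10³ MPa × 1.77×10⁻⁶ × 136.3 = 27.8 MPa (compressive).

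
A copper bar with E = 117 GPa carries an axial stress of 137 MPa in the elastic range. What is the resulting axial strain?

ε = σ/E = 137 / 117000 = 1.17×10⁻³.

1.17×10⁻³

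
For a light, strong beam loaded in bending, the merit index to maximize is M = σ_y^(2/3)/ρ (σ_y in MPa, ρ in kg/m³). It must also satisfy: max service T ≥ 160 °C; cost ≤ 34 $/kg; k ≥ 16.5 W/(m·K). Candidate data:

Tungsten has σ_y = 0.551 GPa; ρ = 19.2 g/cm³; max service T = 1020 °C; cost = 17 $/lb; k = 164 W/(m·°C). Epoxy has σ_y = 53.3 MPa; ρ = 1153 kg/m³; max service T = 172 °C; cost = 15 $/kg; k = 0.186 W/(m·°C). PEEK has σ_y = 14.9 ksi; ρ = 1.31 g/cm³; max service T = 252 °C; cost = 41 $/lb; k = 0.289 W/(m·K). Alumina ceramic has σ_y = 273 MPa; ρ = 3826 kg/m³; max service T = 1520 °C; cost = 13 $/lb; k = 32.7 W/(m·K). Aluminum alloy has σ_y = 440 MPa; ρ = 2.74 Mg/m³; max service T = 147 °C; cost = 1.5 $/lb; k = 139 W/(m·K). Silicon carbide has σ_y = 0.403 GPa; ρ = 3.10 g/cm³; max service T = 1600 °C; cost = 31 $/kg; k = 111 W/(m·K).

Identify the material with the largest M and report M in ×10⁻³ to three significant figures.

Screen on constraints: max service T ≥ 160 °C; cost ≤ 34 $/kg; k ≥ 16.5 W/(m·K). Survivors: alumina ceramic, silicon carbide.
Convert each candidate to consistent units, then evaluate M:
  alumina ceramic: σ_y = 273.0 MPa, ρ = 3826 kg/m³
  silicon carbide: σ_y = 403.0 MPa, ρ = 3100 kg/m³
  silicon carbide: M = 17.6×10⁻³
  alumina ceramic: M = 11.0×10⁻³
Highest index: silicon carbide.

silicon carbide, M = 17.6×10⁻³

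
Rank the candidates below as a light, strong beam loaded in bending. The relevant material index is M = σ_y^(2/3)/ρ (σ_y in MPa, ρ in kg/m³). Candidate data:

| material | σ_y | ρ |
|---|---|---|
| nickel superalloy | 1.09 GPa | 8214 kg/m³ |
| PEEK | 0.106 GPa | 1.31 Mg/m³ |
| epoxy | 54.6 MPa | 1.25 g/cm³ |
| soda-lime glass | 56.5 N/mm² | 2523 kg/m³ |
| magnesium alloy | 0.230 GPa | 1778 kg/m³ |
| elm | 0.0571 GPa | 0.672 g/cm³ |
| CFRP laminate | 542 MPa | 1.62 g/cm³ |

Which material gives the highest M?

Convert each candidate to consistent units, then evaluate M:
  nickel superalloy: σ_y = 1090 MPa, ρ = 8214 kg/m³
  PEEK: σ_y = 106.0 MPa, ρ = 1310 kg/m³
  epoxy: σ_y = 54.60 MPa, ρ = 1250 kg/m³
  soda-lime glass: σ_y = 56.50 MPa, ρ = 2523 kg/m³
  magnesium alloy: σ_y = 230.0 MPa, ρ = 1778 kg/m³
  elm: σ_y = 57.10 MPa, ρ = 672.0 kg/m³
  CFRP laminate: σ_y = 542.0 MPa, ρ = 1620 kg/m³
  CFRP laminate: M = 41.0×10⁻³
  elm: M = 22.1×10⁻³
  magnesium alloy: M = 21.1×10⁻³
  PEEK: M = 17.1×10⁻³
  nickel superalloy: M = 12.9×10⁻³
  epoxy: M = 11.5×10⁻³
  soda-lime glass: M = 5.84×10⁻³
CFRP laminate has the largest M.

CFRP laminate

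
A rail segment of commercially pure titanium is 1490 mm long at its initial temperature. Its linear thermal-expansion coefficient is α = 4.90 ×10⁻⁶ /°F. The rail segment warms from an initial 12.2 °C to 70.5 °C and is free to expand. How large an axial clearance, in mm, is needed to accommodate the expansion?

0.766 mm

Convert α: 4.90×10⁻⁶/°F × (9/5) = 8.82×10⁻⁶/K.
ΔT = 70.5 − 12.2 = 58.30 K.
ΔL = α·L₀·ΔT = 8.82×10⁻⁶ × 1490 mm × 58.30 K = 0.766 mm.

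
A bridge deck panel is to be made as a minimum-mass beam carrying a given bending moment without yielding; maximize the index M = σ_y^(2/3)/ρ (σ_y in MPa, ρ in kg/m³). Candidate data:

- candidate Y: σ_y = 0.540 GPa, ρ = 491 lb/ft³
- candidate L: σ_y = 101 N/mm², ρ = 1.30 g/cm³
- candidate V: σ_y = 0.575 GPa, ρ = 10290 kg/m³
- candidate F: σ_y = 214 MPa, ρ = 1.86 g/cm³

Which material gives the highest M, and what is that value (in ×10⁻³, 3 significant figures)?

Putting every candidate on a common basis:
  candidate Y: σ_y = 540.0 MPa, ρ = 7865 kg/m³
  candidate L: σ_y = 101.0 MPa, ρ = 1300 kg/m³
  candidate V: σ_y = 575.0 MPa, ρ = 10290 kg/m³
  candidate F: σ_y = 214.0 MPa, ρ = 1860 kg/m³
  candidate F: M = 19.2×10⁻³
  candidate L: M = 16.7×10⁻³
  candidate Y: M = 8.43×10⁻³
  candidate V: M = 6.72×10⁻³
The maximum is for candidate F.

candidate F, M = 19.2×10⁻³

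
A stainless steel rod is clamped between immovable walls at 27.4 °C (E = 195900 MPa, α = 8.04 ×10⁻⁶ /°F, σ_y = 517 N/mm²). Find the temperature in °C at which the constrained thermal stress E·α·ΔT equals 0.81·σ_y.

175 °C

E = 195900 MPa = 195.9 GPa.
α = 8.04×10⁻⁶/°F × 9/5 = 14.5×10⁻⁶/K.
σ_y = 517 N/mm² = 517.0 MPa.
E·α·ΔT = 418.8 MPa ⇒ ΔT = 418.8 / (195.9×10³ × 14.5×10⁻⁶) = 147.7 K.
T = 27.4 + 147.7 = 175.1 °C.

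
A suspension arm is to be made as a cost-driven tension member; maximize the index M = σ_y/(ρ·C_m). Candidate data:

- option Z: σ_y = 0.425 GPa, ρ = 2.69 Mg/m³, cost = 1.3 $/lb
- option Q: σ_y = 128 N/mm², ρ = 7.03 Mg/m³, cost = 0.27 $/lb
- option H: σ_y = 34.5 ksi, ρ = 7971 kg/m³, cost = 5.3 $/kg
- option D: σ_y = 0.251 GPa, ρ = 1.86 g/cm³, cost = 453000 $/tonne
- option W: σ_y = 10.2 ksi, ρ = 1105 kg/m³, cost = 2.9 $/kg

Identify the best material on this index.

option Z

Putting every candidate on a common basis:
  option Z: σ_y = 425.0 MPa, ρ = 2690 kg/m³, cost = 2.866 $/kg
  option Q: σ_y = 128.0 MPa, ρ = 7030 kg/m³, cost = 0.5952 $/kg
  option H: σ_y = 237.9 MPa, ρ = 7971 kg/m³, cost = 5.300 $/kg
  option D: σ_y = 251.0 MPa, ρ = 1860 kg/m³, cost = 453.0 $/kg
  option W: σ_y = 70.33 MPa, ρ = 1105 kg/m³, cost = 2.900 $/kg
  option Z: M = 55.1 kN·m per $
  option Q: M = 30.6 kN·m per $
  option W: M = 21.9 kN·m per $
  option H: M = 5.63 kN·m per $
  option D: M = 0.298 kN·m per $
Option Z ranks first.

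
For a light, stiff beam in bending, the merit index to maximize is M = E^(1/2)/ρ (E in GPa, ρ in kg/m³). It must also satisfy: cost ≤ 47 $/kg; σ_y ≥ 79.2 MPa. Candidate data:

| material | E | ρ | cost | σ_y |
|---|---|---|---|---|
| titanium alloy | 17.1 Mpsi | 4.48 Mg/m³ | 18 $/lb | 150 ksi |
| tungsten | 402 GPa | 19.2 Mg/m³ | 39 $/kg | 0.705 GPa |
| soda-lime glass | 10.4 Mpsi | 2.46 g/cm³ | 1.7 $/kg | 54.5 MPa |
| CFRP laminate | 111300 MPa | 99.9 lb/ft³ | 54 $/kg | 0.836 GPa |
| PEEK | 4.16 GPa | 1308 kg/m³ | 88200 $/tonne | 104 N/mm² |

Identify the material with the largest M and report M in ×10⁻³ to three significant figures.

Screen on constraints: cost ≤ 47 $/kg; σ_y ≥ 79.2 MPa. Survivors: titanium alloy, tungsten.
In SI units:
  titanium alloy: E = 117.9 GPa, ρ = 4480 kg/m³
  tungsten: E = 402.0 GPa, ρ = 19200 kg/m³
  titanium alloy: M = 2.42×10⁻³
  tungsten: M = 1.04×10⁻³
Highest index: titanium alloy.

titanium alloy, M = 2.42×10⁻³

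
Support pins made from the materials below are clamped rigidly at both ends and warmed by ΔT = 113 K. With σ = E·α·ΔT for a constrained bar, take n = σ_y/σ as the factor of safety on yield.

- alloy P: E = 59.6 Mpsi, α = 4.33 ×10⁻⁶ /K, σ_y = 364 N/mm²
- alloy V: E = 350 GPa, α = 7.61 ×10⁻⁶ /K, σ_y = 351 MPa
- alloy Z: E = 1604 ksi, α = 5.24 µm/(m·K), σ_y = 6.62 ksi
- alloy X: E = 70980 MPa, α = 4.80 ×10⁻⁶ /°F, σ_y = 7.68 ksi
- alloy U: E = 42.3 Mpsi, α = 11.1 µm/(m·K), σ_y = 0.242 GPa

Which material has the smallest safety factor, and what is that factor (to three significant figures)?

alloy U, n = 0.662

With everything in SI (GPa, ×10⁻⁶/K, MPa):
  alloy P: E = 410.9, α = 4.33, σ_y = 364.0 → σ = 201 MPa, n = 1.81
  alloy V: E = 350.0, α = 7.61, σ_y = 351.0 → σ = 301 MPa, n = 1.17
  alloy Z: E = 11.06, α = 5.24, σ_y = 45.64 → σ = 6.55 MPa, n = 6.97
  alloy X: E = 70.98, α = 8.64, σ_y = 52.95 → σ = 69.3 MPa, n = 0.764
  alloy U: E = 291.6, α = 11.1, σ_y = 242.0 → σ = 366 MPa, n = 0.662
Alloy U has the lowest safety factor, n = 0.662.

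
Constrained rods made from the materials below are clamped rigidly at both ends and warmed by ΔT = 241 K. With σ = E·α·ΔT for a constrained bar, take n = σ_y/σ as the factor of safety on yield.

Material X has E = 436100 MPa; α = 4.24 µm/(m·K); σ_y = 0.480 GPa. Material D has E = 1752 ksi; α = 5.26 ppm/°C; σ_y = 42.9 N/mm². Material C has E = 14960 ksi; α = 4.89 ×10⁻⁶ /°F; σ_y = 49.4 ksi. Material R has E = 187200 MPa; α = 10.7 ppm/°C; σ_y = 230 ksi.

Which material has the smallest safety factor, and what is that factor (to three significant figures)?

material X, n = 1.08

In consistent units (E in GPa, α in ×10⁻⁶/K, σ_y in MPa):
  material X: E = 436.1, α = 4.24, σ_y = 480.0 → σ = 446 MPa, n = 1.08
  material D: E = 12.08, α = 5.26, σ_y = 42.90 → σ = 15.3 MPa, n = 2.80
  material C: E = 103.1, α = 8.80, σ_y = 340.6 → σ = 219 MPa, n = 1.56
  material R: E = 187.2, α = 10.7, σ_y = 1586 → σ = 483 MPa, n = 3.29
Material X has the lowest safety factor, n = 1.08.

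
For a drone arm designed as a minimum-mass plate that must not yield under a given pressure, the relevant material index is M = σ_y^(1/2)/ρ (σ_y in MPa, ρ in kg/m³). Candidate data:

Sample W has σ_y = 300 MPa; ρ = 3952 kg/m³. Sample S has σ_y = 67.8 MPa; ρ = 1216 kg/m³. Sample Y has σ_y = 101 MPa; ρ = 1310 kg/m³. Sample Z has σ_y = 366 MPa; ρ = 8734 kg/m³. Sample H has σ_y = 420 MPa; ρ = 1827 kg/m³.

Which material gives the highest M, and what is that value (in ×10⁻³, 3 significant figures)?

Per-candidate index values:
  sample H: M = 11.2×10⁻³
  sample Y: M = 7.67×10⁻³
  sample S: M = 6.77×10⁻³
  sample W: M = 4.38×10⁻³
  sample Z: M = 2.19×10⁻³
Sample H ranks first.

sample H, M = 11.2×10⁻³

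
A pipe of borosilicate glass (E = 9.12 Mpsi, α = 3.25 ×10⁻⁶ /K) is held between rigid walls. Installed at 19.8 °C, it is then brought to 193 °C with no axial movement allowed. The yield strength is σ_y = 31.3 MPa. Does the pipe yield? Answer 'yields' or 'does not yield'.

E = 9.12 Mpsi = 62.88 GPa.
ΔT = 173.2 K. Constrained thermal stress σ = E·α·ΔT = 62.88×10³ MPa × 3.25×10⁻⁶ × 173.2 = 35.4 MPa (compressive).
Compare to σ_y = 31.3 MPa: σ ≥ σ_y, so it yields.

yields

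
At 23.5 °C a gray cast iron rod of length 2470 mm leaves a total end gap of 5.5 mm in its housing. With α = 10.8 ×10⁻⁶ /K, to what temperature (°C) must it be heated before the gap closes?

α·L₀·ΔT = 5.5 mm ⇒ ΔT = 5.5 / (10.8×10⁻⁶ × 2470.0) = 206.2 K.
T = 23.5 + 206.2 = 229.7 °C.

230 °C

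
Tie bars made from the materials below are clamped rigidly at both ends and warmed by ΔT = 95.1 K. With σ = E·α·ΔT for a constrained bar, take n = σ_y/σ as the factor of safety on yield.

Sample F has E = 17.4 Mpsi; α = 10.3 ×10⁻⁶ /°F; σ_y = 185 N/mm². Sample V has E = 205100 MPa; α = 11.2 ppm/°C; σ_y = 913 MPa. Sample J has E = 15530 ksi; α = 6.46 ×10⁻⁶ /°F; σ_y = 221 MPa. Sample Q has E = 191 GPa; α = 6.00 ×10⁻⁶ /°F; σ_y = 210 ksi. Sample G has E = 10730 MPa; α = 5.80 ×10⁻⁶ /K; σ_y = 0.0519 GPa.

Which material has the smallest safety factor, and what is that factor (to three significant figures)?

sample F, n = 0.875

With everything in SI (GPa, ×10⁻⁶/K, MPa):
  sample F: E = 120.0, α = 18.5, σ_y = 185.0 → σ = 212 MPa, n = 0.875
  sample V: E = 205.1, α = 11.2, σ_y = 913.0 → σ = 218 MPa, n = 4.18
  sample J: E = 107.1, α = 11.6, σ_y = 221.0 → σ = 118 MPa, n = 1.87
  sample Q: E = 191.0, α = 10.8, σ_y = 1448 → σ = 196 MPa, n = 7.38
  sample G: E = 10.73, α = 5.80, σ_y = 51.90 → σ = 5.92 MPa, n = 8.77
The minimum is sample F at n = 0.875.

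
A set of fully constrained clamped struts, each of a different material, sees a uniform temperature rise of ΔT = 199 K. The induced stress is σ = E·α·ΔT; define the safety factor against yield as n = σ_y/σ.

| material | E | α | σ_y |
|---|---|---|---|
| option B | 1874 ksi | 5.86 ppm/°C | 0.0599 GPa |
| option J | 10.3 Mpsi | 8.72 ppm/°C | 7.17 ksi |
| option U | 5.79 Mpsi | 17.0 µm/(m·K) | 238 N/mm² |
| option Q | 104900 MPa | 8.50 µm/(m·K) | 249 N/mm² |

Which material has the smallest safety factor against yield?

With everything in SI (GPa, ×10⁻⁶/K, MPa):
  option B: E = 12.92, α = 5.86, σ_y = 59.90 → σ = 15.1 MPa, n = 3.98
  option J: E = 71.02, α = 8.72, σ_y = 49.44 → σ = 123 MPa, n = 0.401
  option U: E = 39.92, α = 17.0, σ_y = 238.0 → σ = 135 MPa, n = 1.76
  option Q: E = 104.9, α = 8.50, σ_y = 249.0 → σ = 177 MPa, n = 1.40
Smallest n: option J with n = 0.401.

option J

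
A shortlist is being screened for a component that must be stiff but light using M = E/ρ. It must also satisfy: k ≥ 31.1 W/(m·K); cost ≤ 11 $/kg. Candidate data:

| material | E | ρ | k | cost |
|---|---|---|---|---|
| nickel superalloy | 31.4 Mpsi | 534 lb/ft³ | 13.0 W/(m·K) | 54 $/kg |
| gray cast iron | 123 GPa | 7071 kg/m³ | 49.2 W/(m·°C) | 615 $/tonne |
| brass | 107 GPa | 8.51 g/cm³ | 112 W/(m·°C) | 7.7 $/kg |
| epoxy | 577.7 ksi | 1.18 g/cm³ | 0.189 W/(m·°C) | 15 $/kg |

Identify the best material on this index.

Screen on constraints: k ≥ 31.1 W/(m·K); cost ≤ 11 $/kg. Survivors: gray cast iron, brass.
Convert each candidate to consistent units, then evaluate M:
  gray cast iron: E = 123.0 GPa, ρ = 7071 kg/m³
  brass: E = 107.0 GPa, ρ = 8510 kg/m³
  gray cast iron: M = 17.4 MN·m/kg
  brass: M = 12.6 MN·m/kg
Gray cast iron has the largest M.

gray cast iron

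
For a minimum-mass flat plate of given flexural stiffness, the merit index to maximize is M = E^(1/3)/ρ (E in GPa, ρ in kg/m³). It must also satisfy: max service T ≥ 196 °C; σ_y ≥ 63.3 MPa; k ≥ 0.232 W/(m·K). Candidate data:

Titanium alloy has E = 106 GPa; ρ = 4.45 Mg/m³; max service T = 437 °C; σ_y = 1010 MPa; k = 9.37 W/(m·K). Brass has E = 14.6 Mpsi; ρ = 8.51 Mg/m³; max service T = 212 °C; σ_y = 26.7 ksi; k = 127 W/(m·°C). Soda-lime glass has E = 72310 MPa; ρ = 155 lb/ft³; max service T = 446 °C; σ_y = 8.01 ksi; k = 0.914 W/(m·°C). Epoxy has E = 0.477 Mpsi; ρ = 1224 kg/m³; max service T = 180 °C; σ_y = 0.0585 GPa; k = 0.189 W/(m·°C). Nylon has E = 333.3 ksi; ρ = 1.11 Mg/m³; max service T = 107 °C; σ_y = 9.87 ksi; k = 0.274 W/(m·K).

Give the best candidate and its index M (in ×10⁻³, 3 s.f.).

titanium alloy, M = 1.06×10⁻³

Screen on constraints: max service T ≥ 196 °C; σ_y ≥ 63.3 MPa; k ≥ 0.232 W/(m·K). Survivors: titanium alloy, brass.
After converting to SI:
  titanium alloy: E = 106.0 GPa, ρ = 4450 kg/m³
  brass: E = 100.7 GPa, ρ = 8510 kg/m³
  titanium alloy: M = 1.06×10⁻³
  brass: M = 0.547×10⁻³
Titanium alloy has the largest M.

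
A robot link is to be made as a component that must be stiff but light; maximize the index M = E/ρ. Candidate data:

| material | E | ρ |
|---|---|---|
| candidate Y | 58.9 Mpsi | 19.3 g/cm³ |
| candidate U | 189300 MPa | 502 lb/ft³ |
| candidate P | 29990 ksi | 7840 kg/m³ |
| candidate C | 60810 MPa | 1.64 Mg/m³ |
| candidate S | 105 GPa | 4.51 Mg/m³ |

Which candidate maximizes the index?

Convert each candidate to consistent units, then evaluate M:
  candidate Y: E = 406.1 GPa, ρ = 19300 kg/m³
  candidate U: E = 189.3 GPa, ρ = 8041 kg/m³
  candidate P: E = 206.8 GPa, ρ = 7840 kg/m³
  candidate C: E = 60.81 GPa, ρ = 1640 kg/m³
  candidate S: E = 105.0 GPa, ρ = 4510 kg/m³
  candidate C: M = 37.1 MN·m/kg
  candidate P: M = 26.4 MN·m/kg
  candidate U: M = 23.5 MN·m/kg
  candidate S: M = 23.3 MN·m/kg
  candidate Y: M = 21.0 MN·m/kg
The maximum is for candidate C.

candidate C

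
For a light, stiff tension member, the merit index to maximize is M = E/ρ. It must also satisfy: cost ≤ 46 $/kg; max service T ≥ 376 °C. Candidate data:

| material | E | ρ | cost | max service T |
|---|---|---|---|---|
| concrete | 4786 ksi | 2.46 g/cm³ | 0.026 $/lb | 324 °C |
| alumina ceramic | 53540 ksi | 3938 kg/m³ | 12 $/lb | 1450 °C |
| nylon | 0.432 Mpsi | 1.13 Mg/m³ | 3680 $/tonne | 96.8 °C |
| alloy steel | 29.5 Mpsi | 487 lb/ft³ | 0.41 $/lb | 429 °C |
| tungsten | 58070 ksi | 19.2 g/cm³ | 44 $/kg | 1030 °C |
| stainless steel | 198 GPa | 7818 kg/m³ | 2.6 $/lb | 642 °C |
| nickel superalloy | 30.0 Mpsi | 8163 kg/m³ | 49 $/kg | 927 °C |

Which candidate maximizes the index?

Screen on constraints: cost ≤ 46 $/kg; max service T ≥ 376 °C. Survivors: alumina ceramic, alloy steel, tungsten, stainless steel.
Normalizing units and computing the index:
  alumina ceramic: E = 369.1 GPa, ρ = 3938 kg/m³
  alloy steel: E = 203.4 GPa, ρ = 7801 kg/m³
  tungsten: E = 400.4 GPa, ρ = 19200 kg/m³
  stainless steel: E = 198.0 GPa, ρ = 7818 kg/m³
  alumina ceramic: M = 93.7 MN·m/kg
  alloy steel: M = 26.1 MN·m/kg
  stainless steel: M = 25.3 MN·m/kg
  tungsten: M = 20.9 MN·m/kg
The maximum is for alumina ceramic.

alumina ceramic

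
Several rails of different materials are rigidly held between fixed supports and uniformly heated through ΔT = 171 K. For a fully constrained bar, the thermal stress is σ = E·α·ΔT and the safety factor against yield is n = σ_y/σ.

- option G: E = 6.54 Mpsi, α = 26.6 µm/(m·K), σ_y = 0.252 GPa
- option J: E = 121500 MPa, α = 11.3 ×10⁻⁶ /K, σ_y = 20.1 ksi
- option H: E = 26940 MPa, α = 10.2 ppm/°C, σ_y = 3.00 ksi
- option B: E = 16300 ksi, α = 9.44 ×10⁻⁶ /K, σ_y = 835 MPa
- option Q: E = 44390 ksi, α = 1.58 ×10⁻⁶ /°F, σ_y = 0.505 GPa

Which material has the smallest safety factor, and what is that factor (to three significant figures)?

Per material, after unit conversion:
  option G: E = 45.09, α = 26.6, σ_y = 252.0 → σ = 205 MPa, n = 1.23
  option J: E = 121.5, α = 11.3, σ_y = 138.6 → σ = 235 MPa, n = 0.590
  option H: E = 26.94, α = 10.2, σ_y = 20.68 → σ = 47.0 MPa, n = 0.440
  option B: E = 112.4, α = 9.44, σ_y = 835.0 → σ = 181 MPa, n = 4.60
  option Q: E = 306.1, α = 2.84, σ_y = 505.0 → σ = 149 MPa, n = 3.39
Option H has the lowest safety factor, n = 0.440.

option H, n = 0.440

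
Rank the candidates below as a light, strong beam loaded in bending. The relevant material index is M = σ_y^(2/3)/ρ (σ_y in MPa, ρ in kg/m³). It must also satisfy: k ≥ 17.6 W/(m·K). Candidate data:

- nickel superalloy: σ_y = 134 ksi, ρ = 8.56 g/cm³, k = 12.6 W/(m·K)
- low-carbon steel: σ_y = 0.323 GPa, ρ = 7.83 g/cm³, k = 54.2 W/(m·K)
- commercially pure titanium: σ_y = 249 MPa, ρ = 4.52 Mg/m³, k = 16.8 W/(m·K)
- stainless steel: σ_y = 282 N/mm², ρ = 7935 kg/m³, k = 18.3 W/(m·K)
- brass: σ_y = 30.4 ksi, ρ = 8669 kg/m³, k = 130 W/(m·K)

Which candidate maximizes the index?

low-carbon steel

Screen on constraints: k ≥ 17.6 W/(m·K). Survivors: low-carbon steel, stainless steel, brass.
In SI units:
  low-carbon steel: σ_y = 323.0 MPa, ρ = 7830 kg/m³
  stainless steel: σ_y = 282.0 MPa, ρ = 7935 kg/m³
  brass: σ_y = 209.6 MPa, ρ = 8669 kg/m³
  low-carbon steel: M = 6.01×10⁻³
  stainless steel: M = 5.42×10⁻³
  brass: M = 4.07×10⁻³
The maximum is for low-carbon steel.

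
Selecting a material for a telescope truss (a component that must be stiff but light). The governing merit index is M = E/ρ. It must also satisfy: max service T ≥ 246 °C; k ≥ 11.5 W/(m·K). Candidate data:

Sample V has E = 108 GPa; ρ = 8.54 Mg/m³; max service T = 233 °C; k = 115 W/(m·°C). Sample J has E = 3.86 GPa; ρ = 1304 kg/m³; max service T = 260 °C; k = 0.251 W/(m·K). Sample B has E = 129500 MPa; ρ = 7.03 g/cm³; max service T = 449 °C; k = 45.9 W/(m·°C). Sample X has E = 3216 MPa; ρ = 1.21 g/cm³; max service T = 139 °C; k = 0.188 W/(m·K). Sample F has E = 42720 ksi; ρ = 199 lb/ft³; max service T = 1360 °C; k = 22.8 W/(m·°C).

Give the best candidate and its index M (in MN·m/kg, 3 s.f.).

sample F, M = 92.4 MN·m/kg

Screen on constraints: max service T ≥ 246 °C; k ≥ 11.5 W/(m·K). Survivors: sample B, sample F.
In SI units:
  sample B: E = 129.5 GPa, ρ = 7030 kg/m³
  sample F: E = 294.5 GPa, ρ = 3188 kg/m³
  sample F: M = 92.4 MN·m/kg
  sample B: M = 18.4 MN·m/kg
Highest index: sample F.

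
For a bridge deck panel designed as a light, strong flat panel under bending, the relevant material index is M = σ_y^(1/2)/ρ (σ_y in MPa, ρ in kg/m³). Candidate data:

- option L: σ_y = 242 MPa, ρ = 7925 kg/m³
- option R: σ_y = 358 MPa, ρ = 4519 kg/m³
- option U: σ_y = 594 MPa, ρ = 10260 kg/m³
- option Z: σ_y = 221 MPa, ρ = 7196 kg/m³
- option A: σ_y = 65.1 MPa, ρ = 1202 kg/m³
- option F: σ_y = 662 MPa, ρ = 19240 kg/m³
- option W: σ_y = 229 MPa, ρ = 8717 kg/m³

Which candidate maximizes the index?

option A

Computing M directly (units already consistent):
  option A: M = 6.71×10⁻³
  option R: M = 4.19×10⁻³
  option U: M = 2.38×10⁻³
  option Z: M = 2.07×10⁻³
  option L: M = 1.96×10⁻³
  option W: M = 1.74×10⁻³
  option F: M = 1.34×10⁻³
Highest index: option A.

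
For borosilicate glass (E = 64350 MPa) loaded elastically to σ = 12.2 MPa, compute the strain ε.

E = 64350 MPa = 64.35 GPa = 64350 MPa.
ε = σ/E = 12.2 / 64350 = 1.90×10⁻⁴.

1.90×10⁻⁴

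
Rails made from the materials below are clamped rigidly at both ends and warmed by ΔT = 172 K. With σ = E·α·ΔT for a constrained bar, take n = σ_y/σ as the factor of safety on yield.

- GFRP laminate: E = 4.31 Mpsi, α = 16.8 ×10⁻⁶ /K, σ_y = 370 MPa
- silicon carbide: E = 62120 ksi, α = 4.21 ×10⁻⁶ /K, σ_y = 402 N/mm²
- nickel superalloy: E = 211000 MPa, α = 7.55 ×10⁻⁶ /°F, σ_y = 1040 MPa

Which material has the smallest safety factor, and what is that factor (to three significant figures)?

silicon carbide, n = 1.30

In consistent units (E in GPa, α in ×10⁻⁶/K, σ_y in MPa):
  GFRP laminate: E = 29.72, α = 16.8, σ_y = 370.0 → σ = 85.9 MPa, n = 4.31
  silicon carbide: E = 428.3, α = 4.21, σ_y = 402.0 → σ = 310 MPa, n = 1.30
  nickel superalloy: E = 211.0, α = 13.6, σ_y = 1040 → σ = 493 MPa, n = 2.11
Silicon carbide has the lowest safety factor, n = 1.30.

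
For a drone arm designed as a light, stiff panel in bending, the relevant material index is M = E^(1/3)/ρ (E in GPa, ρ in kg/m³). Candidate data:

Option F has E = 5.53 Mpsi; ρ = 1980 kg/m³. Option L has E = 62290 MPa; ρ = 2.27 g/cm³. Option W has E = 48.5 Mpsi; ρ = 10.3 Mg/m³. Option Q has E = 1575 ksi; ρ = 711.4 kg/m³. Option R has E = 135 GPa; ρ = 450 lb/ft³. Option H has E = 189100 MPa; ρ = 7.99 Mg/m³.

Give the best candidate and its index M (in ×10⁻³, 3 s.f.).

option Q, M = 3.11×10⁻³

Normalizing units and computing the index:
  option F: E = 38.13 GPa, ρ = 1980 kg/m³
  option L: E = 62.29 GPa, ρ = 2270 kg/m³
  option W: E = 334.4 GPa, ρ = 10300 kg/m³
  option Q: E = 10.86 GPa, ρ = 711.4 kg/m³
  option R: E = 135.0 GPa, ρ = 7208 kg/m³
  option H: E = 189.1 GPa, ρ = 7990 kg/m³
  option Q: M = 3.11×10⁻³
  option L: M = 1.75×10⁻³
  option F: M = 1.70×10⁻³
  option H: M = 0.718×10⁻³
  option R: M = 0.712×10⁻³
  option W: M = 0.674×10⁻³
The maximum is for option Q.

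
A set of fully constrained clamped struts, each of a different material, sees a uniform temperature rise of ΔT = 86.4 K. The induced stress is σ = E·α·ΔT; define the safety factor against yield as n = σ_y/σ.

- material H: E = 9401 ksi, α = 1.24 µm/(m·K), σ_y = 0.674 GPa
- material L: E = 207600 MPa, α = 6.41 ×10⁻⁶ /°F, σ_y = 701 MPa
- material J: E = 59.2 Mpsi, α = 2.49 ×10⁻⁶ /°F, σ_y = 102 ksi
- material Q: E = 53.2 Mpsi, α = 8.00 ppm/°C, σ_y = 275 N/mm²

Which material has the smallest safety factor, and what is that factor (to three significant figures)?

material Q, n = 1.08

With everything in SI (GPa, ×10⁻⁶/K, MPa):
  material H: E = 64.82, α = 1.24, σ_y = 674.0 → σ = 6.94 MPa, n = 97.1
  material L: E = 207.6, α = 11.5, σ_y = 701.0 → σ = 207 MPa, n = 3.39
  material J: E = 408.2, α = 4.48, σ_y = 703.3 → σ = 158 MPa, n = 4.45
  material Q: E = 366.8, α = 8.00, σ_y = 275.0 → σ = 254 MPa, n = 1.08
The minimum is material Q at n = 1.08.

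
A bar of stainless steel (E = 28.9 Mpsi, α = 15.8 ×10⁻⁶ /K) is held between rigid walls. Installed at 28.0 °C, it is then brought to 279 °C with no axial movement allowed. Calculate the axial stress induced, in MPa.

790 MPa

E = 28.9 Mpsi = 199.3 GPa.
ΔT = 251.0 K. Constrained thermal stress σ = E·α·ΔT = 199.3×10³ MPa × 15.8×10⁻⁶ × 251.0 = 790 MPa (compressive).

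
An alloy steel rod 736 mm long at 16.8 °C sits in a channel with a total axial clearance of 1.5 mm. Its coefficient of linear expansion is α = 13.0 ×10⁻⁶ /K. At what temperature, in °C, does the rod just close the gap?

α·L₀·ΔT = 1.5 mm ⇒ ΔT = 1.5 / (13.0×10⁻⁶ × 736.0) = 156.8 K.
T = 16.8 + 156.8 = 173.6 °C.

174 °C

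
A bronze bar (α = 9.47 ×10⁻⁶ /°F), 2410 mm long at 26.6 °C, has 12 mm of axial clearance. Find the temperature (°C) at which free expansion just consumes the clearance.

319 °C

α = 9.47×10⁻⁶/°F × 9/5 = 17.0×10⁻⁶/K.
α·L₀·ΔT = 12.0 mm ⇒ ΔT = 12.0 / (17.0×10⁻⁶ × 2410.0) = 292.1 K.
T = 26.6 + 292.1 = 318.7 °C.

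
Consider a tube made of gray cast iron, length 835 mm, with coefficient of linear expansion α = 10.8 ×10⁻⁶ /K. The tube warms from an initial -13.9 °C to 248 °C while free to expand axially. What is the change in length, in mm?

2.36 mm

ΔT = 248 − (-13.9) = 261.9 K.
ΔL = α·L₀·ΔT = 10.8×10⁻⁶ × 835 mm × 261.9 K = 2.36 mm.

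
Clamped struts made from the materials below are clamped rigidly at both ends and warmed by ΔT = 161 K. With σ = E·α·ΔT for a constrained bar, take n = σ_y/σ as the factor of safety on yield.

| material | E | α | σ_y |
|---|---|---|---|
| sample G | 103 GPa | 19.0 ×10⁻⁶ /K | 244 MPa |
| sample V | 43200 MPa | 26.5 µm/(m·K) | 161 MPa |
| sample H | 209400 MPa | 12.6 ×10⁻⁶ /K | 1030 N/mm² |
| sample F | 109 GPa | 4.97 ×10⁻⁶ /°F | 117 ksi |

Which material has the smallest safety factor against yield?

sample G

Per material, after unit conversion:
  sample G: E = 103.0, α = 19.0, σ_y = 244.0 → σ = 315 MPa, n = 0.774
  sample V: E = 43.20, α = 26.5, σ_y = 161.0 → σ = 184 MPa, n = 0.874
  sample H: E = 209.4, α = 12.6, σ_y = 1030 → σ = 425 MPa, n = 2.42
  sample F: E = 109.0, α = 8.95, σ_y = 806.7 → σ = 157 MPa, n = 5.14
The minimum is sample G at n = 0.774.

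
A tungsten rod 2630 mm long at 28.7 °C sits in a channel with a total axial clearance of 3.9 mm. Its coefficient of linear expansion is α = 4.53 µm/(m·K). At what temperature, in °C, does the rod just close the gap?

α·L₀·ΔT = 3.9 mm ⇒ ΔT = 3.9 / (4.53×10⁻⁶ × 2630.0) = 327.3 K.
T = 28.7 + 327.3 = 356.0 °C.

356 °C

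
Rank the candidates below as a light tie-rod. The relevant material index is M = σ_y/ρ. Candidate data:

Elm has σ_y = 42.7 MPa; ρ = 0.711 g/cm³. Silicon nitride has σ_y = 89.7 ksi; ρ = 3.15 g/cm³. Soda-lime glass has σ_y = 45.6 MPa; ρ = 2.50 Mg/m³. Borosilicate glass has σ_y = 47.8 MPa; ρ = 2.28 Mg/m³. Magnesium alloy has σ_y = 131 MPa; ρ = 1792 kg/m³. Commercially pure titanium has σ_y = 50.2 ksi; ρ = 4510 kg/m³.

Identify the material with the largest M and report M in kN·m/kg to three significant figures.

Putting every candidate on a common basis:
  elm: σ_y = 42.70 MPa, ρ = 711.0 kg/m³
  silicon nitride: σ_y = 618.5 MPa, ρ = 3150 kg/m³
  soda-lime glass: σ_y = 45.60 MPa, ρ = 2500 kg/m³
  borosilicate glass: σ_y = 47.80 MPa, ρ = 2280 kg/m³
  magnesium alloy: σ_y = 131.0 MPa, ρ = 1792 kg/m³
  commercially pure titanium: σ_y = 346.1 MPa, ρ = 4510 kg/m³
  silicon nitride: M = 196 kN·m/kg
  commercially pure titanium: M = 76.7 kN·m/kg
  magnesium alloy: M = 73.1 kN·m/kg
  elm: M = 60.1 kN·m/kg
  borosilicate glass: M = 21.0 kN·m/kg
  soda-lime glass: M = 18.2 kN·m/kg
Highest index: silicon nitride.

silicon nitride, M = 196 kN·m/kg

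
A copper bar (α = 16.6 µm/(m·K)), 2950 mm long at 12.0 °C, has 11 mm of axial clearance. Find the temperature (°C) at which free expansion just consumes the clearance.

237 °C

α·L₀·ΔT = 11.0 mm ⇒ ΔT = 11.0 / (16.6×10⁻⁶ × 2950.0) = 224.6 K.
T = 12.0 + 224.6 = 236.6 °C.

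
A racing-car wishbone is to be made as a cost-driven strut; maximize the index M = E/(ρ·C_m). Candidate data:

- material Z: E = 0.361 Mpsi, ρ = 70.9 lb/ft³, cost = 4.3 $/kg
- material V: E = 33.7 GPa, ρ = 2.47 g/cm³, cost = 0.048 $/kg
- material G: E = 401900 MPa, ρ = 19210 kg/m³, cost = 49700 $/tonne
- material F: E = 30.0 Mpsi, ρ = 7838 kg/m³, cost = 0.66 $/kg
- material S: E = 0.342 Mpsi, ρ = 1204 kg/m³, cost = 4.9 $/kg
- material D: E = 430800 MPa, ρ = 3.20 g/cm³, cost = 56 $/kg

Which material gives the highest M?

material V

In SI units:
  material Z: E = 2.489 GPa, ρ = 1136 kg/m³, cost = 4.300 $/kg
  material V: E = 33.70 GPa, ρ = 2470 kg/m³, cost = 0.04800 $/kg
  material G: E = 401.9 GPa, ρ = 19210 kg/m³, cost = 49.70 $/kg
  material F: E = 206.8 GPa, ρ = 7838 kg/m³, cost = 0.6600 $/kg
  material S: E = 2.358 GPa, ρ = 1204 kg/m³, cost = 4.900 $/kg
  material D: E = 430.8 GPa, ρ = 3200 kg/m³, cost = 56.00 $/kg
  material V: M = 284 MN·m per $
  material F: M = 40.0 MN·m per $
  material D: M = 2.40 MN·m per $
  material Z: M = 0.510 MN·m per $
  material G: M = 0.421 MN·m per $
  material S: M = 0.400 MN·m per $
Material V ranks first.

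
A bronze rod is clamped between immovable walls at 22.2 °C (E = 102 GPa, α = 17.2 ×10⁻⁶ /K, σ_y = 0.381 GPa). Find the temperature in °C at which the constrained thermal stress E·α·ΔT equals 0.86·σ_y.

209 °C

σ_y = 0.381 GPa = 381.0 MPa.
E·α·ΔT = 327.7 MPa ⇒ ΔT = 327.7 / (102.0×10³ × 17.2×10⁻⁶) = 186.8 K.
T = 22.2 + 186.8 = 209.0 °C.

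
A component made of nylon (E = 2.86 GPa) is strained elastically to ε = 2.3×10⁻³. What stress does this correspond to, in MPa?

σ = E·ε = 2860 MPa × 2.3×10⁻³ = 6.58 MPa.

6.58 MPa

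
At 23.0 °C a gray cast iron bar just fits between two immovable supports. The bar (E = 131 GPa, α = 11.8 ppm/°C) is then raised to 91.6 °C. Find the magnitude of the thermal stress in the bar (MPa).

ΔT = 68.60 K. Constrained thermal stress σ = E·α·ΔT = 131.0×10³ MPa × 11.8×10⁻⁶ × 68.60 = 106 MPa (compressive).

106 MPa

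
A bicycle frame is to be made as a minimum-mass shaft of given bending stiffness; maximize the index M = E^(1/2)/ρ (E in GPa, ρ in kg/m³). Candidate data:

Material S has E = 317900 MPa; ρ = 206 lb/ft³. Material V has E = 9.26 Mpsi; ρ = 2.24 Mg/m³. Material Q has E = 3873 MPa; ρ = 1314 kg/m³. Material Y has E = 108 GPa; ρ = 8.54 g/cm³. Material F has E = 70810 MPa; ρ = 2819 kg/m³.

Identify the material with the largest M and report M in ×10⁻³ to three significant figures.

material S, M = 5.40×10⁻³

After converting to SI:
  material S: E = 317.9 GPa, ρ = 3300 kg/m³
  material V: E = 63.85 GPa, ρ = 2240 kg/m³
  material Q: E = 3.873 GPa, ρ = 1314 kg/m³
  material Y: E = 108.0 GPa, ρ = 8540 kg/m³
  material F: E = 70.81 GPa, ρ = 2819 kg/m³
  material S: M = 5.40×10⁻³
  material V: M = 3.57×10⁻³
  material F: M = 2.99×10⁻³
  material Q: M = 1.50×10⁻³
  material Y: M = 1.22×10⁻³
The maximum is for material S.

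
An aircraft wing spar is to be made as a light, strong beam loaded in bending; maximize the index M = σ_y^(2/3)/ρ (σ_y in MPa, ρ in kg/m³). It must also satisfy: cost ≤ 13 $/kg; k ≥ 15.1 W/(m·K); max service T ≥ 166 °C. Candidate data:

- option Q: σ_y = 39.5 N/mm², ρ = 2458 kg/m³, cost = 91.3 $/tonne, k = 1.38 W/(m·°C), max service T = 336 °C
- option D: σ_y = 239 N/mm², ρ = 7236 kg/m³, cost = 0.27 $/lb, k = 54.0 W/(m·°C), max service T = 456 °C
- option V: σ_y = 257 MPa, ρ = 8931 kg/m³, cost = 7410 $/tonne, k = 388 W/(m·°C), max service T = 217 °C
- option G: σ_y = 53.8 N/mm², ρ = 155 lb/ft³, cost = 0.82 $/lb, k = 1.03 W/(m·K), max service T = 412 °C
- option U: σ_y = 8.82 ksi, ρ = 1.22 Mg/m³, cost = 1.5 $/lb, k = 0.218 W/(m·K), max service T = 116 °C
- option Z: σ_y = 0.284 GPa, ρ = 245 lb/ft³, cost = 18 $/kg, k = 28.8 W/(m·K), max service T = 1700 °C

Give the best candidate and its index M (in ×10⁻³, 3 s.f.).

option D, M = 5.32×10⁻³

Screen on constraints: cost ≤ 13 $/kg; k ≥ 15.1 W/(m·K); max service T ≥ 166 °C. Survivors: option D, option V.
After converting to SI:
  option D: σ_y = 239.0 MPa, ρ = 7236 kg/m³
  option V: σ_y = 257.0 MPa, ρ = 8931 kg/m³
  option D: M = 5.32×10⁻³
  option V: M = 4.53×10⁻³
Option D has the largest M.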